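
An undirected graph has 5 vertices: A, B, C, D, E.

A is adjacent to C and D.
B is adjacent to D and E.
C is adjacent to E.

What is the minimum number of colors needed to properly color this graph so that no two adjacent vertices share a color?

3

The cycle C-E-B-D-A-C has odd length 5, so it cannot be 2-colored; at least 3 colors are needed.
3 colors suffice: color 1 → {B, C}; color 2 → {D, E}; color 3 → {A}. Each edge has distinct colors on its endpoints.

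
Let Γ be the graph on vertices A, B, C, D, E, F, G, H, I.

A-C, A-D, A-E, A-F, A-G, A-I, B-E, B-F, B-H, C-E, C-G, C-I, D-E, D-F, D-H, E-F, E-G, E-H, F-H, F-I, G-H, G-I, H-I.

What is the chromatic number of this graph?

4

D, E, F, H are mutually adjacent (a clique of size 4), so at least 4 colors are needed.
4 colors suffice: A=2, B=4, C=4, D=4, E=1, F=3, G=3, H=2, I=1. Every edge joins two different colors.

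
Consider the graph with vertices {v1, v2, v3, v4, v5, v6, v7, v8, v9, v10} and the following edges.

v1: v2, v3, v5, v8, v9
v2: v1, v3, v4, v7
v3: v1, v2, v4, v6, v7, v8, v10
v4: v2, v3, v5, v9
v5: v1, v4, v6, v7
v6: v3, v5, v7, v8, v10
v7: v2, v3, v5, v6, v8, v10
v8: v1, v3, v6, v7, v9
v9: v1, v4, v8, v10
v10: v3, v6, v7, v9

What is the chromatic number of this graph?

4

v3, v6, v7, v10 are mutually adjacent (a clique of size 4), so at least 4 colors are needed.
One proper 4-coloring: v1=2, v2=3, v3=1, v4=2, v5=1, v6=4, v7=2, v8=3, v9=1, v10=3. Each edge has distinct colors on its endpoints.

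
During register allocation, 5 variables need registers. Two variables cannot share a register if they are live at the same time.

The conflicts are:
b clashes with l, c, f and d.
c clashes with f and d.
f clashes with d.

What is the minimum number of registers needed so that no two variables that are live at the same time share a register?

b, c, f, d all conflict with each other, so at least 4 registers are needed.
4 registers suffice: b=1, l=2, c=2, f=3, d=4. No two conflicting variables share a register.

4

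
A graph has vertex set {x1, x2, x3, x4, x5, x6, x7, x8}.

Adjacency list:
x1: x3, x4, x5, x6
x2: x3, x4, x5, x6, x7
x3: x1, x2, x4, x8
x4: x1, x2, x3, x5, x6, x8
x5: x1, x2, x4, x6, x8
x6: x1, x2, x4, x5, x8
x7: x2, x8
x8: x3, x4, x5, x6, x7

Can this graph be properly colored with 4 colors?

Yes

The chromatic number is 4. x2, x4, x5, x6 are mutually adjacent (a clique of size 4), so at least 4 colors are needed.
4 colors suffice: color 1 → {x4, x7}; color 2 → {x1, x2, x8}; color 3 → {x3, x6}; color 4 → {x5}.
That is already a proper 4-coloring.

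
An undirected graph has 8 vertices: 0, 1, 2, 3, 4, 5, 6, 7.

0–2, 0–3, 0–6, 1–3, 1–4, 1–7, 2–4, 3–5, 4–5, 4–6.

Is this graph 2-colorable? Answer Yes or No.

No

The cycle 3-5-4-6-0-3 has odd length 5, so it cannot be 2-colored; at least 3 colors are needed.
So 2 colors are not enough.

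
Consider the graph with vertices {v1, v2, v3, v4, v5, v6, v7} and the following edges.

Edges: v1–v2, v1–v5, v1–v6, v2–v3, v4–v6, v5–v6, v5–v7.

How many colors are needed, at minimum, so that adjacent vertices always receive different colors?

v1, v5, v6 are mutually adjacent, so at least 3 colors are needed.
One proper 3-coloring: v1=3, v2=1, v3=2, v4=1, v5=1, v6=2, v7=2. Every edge joins two different colors.

3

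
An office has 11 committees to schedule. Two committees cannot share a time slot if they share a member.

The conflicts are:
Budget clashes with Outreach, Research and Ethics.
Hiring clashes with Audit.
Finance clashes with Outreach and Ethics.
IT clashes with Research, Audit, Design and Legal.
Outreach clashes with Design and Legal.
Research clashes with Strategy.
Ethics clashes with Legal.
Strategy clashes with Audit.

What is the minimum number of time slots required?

3

The cycle Research-IT-Design-Outreach-Budget-Research has odd length 5, so it cannot be 2-colored; at least 3 time slots are needed.
3 time slots suffice: time slot 1 → {Hiring, IT, Outreach, Ethics, Strategy}; time slot 2 → {Finance, Research, Audit, Design, Legal}; time slot 3 → {Budget}. Every pair that conflicts lands in different time slots.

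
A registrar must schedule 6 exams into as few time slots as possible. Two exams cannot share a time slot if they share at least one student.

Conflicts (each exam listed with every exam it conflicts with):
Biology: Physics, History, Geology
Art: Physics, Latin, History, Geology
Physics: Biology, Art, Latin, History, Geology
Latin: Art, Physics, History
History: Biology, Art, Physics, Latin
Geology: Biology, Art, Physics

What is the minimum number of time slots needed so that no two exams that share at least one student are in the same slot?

4

Art, Physics, Latin, History all conflict with each other, so at least 4 time slots are needed.
Using 4 time slots: Biology=3, Art=3, Physics=1, Latin=4, History=2, Geology=2. Every pair that conflicts lands in different time slots.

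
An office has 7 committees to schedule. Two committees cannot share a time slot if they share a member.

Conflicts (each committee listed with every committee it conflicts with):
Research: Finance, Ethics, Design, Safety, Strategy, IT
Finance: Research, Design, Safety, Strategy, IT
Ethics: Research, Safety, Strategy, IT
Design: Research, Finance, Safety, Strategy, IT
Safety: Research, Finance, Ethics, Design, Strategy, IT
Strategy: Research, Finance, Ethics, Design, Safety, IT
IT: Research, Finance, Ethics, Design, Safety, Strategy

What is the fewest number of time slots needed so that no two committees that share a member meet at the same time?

6

Research, Finance, Design, Safety, Strategy, IT are mutually in conflict, so at least 6 time slots are needed.
6 time slots suffice: time slot 1 → {Safety}; time slot 2 → {Strategy}; time slot 3 → {Research}; time slot 4 → {IT}; time slot 5 → {Ethics, Design}; time slot 6 → {Finance}. No two conflicting committees share a time slot.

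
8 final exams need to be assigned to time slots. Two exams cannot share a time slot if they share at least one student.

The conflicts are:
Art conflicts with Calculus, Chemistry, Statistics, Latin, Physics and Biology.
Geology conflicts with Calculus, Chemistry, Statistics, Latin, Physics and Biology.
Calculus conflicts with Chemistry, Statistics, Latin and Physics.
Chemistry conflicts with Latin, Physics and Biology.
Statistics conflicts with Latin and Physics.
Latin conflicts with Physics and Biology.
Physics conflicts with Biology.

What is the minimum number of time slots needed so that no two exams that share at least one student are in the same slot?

5

Geology, Calculus, Statistics, Latin, Physics all conflict with each other, so at least 5 time slots are needed.
A valid assignment using 5 time slots: Art=3, Geology=3, Calculus=4, Chemistry=5, Statistics=5, Latin=1, Physics=2, Biology=4. Every pair that conflicts lands in different time slots.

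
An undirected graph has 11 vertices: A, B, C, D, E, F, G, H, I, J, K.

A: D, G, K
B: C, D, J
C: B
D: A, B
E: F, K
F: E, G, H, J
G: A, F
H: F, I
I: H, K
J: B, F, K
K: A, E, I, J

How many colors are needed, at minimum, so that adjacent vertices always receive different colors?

The cycle G-A-K-J-F-G has odd length 5, so it cannot be 2-colored; at least 3 colors are needed.
3 colors suffice: color 1 → {B, F, K}; color 2 → {A, C, E, I, J}; color 3 → {D, G, H}. Every edge joins two different colors.

3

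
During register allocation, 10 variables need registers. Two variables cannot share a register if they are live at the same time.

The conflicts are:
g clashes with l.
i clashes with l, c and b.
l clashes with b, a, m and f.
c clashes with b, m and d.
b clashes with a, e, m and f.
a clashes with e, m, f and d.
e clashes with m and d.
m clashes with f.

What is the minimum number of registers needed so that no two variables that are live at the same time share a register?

l, b, a, m, f pairwise conflict, so at least 5 registers are needed.
5 registers suffice: register 1 → {g, b, d}; register 2 → {i, m}; register 3 → {l, c, e}; register 4 → {a}; register 5 → {f}. Each listed conflict is separated.

5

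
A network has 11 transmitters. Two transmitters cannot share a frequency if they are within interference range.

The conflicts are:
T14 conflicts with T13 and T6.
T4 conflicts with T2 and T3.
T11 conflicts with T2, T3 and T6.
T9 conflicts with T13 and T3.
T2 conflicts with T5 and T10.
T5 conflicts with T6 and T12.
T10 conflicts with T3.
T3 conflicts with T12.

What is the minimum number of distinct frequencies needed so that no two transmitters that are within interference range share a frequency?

The cycle T12-T3-T11-T6-T5-T12 has odd length 5, so it cannot be 2-colored; at least 3 frequencies are needed.
A valid assignment using 3 frequencies: T14=2, T4=2, T11=2, T9=2, T2=1, T13=1, T5=2, T10=2, T3=1, T6=1, T12=3. No two conflicting transmitters share a frequency.

3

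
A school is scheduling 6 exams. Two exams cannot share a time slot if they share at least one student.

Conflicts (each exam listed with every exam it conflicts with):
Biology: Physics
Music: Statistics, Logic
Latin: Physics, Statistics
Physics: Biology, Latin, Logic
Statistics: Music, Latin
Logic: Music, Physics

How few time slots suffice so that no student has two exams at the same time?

The cycle Statistics-Music-Logic-Physics-Latin-Statistics has odd length 5, so it cannot be 2-colored; at least 3 time slots are needed.
A valid assignment using 3 time slots: Biology=2, Music=1, Latin=2, Physics=1, Statistics=3, Logic=2. Each listed conflict is separated.

3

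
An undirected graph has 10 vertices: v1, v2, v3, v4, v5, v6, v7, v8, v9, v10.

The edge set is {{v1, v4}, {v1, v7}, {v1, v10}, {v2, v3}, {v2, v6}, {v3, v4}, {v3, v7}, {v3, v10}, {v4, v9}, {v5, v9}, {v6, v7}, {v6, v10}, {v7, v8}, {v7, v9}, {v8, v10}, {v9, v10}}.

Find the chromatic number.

2

v2 and v6 are adjacent, so at least 2 colors are needed.
One proper 2-coloring: v1=B, v2=R, v3=B, v4=R, v5=R, v6=B, v7=R, v8=B, v9=B, v10=R. No two adjacent vertices share a color.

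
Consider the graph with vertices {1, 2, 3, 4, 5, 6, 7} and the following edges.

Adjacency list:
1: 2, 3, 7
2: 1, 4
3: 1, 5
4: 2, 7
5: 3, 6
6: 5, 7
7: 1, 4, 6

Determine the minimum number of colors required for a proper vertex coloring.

3

The cycle 5-6-7-1-3-5 has odd length 5, so it cannot be 2-colored; at least 3 colors are needed.
3 colors suffice: color red → {2, 5, 7}; color blue → {1, 4, 6}; color green → {3}. Every edge joins two different colors.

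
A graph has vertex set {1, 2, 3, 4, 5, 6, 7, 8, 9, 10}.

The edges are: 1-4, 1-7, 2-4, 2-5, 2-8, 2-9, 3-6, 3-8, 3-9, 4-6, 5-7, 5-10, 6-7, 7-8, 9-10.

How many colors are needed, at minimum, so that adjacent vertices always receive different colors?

The cycle 8-7-6-4-2-8 has odd length 5, so it cannot be 2-colored; at least 3 colors are needed.
3 colors suffice: color a → {2, 3, 7, 10}; color b → {1, 5, 6, 8, 9}; color c → {4}. Each edge has distinct colors on its endpoints.

3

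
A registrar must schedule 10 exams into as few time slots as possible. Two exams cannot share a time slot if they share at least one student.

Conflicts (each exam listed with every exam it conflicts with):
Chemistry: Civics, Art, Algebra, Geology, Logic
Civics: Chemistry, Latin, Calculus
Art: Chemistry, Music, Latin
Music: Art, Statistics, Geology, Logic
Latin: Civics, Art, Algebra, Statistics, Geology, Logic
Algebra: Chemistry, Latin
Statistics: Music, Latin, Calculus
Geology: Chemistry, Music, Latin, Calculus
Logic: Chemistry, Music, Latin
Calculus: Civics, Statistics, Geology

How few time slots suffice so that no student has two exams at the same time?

2

Civics and Calculus conflict, so at least 2 time slots are needed.
Using 2 time slots: Chemistry=1, Civics=2, Art=2, Music=1, Latin=1, Algebra=2, Statistics=2, Geology=2, Logic=2, Calculus=1. Each listed conflict is separated.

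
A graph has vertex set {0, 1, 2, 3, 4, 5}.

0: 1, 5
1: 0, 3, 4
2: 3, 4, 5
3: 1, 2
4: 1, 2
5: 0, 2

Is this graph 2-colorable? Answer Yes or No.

The cycle 4-2-5-0-1-4 has odd length 5, so it cannot be 2-colored; at least 3 colors are needed.
So 2 colors are not enough.

No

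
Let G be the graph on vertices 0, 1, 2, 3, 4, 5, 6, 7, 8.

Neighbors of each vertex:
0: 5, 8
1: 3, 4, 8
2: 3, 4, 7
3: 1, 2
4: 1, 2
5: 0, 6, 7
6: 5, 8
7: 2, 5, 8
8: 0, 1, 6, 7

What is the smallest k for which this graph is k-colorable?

The cycle 4-2-7-8-1-4 has odd length 5, so it cannot be 2-colored; at least 3 colors are needed.
A valid assignment using 3 colors: 0=b, 1=b, 2=a, 3=c, 4=c, 5=a, 6=b, 7=b, 8=a. Every edge joins two different colors.

3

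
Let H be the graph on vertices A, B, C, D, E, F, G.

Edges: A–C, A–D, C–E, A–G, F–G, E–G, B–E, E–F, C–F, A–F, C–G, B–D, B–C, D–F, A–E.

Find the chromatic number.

A, C, E, F, G are mutually adjacent (a clique of size 5), so at least 5 colors are needed.
5 colors suffice: color 1 → {A, B}; color 2 → {D, E}; color 3 → {F}; color 4 → {C}; color 5 → {G}. No two adjacent vertices share a color.

5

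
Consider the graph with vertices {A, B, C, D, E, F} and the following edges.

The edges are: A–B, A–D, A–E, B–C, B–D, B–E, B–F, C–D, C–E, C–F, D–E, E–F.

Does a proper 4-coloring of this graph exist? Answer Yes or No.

Yes

The chromatic number is 4. B, C, E, F are pairwise adjacent (a clique of size 4), so at least 4 colors are needed.
4 colors suffice: color 1 → {E}; color 2 → {B}; color 3 → {A, C}; color 4 → {D, F}.
That is already a proper 4-coloring.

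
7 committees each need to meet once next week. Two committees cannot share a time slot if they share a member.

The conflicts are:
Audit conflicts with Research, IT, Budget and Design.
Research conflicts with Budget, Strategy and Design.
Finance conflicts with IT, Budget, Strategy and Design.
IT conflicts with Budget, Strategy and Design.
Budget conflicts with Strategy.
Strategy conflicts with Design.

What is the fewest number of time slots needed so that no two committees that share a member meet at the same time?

Finance, IT, Budget, Strategy all conflict with each other, so at least 4 time slots are needed.
Using 4 time slots: Audit=3, Research=2, Finance=4, IT=2, Budget=1, Strategy=3, Design=1. Each listed conflict is separated.

4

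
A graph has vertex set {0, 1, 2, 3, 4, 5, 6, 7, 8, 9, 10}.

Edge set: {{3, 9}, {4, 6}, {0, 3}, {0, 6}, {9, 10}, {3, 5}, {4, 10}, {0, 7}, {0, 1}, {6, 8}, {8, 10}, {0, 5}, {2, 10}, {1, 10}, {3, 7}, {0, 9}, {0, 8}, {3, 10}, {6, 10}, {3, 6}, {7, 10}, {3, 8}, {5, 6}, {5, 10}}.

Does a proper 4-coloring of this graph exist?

The chromatic number is 4. 3, 5, 6, 10 are mutually adjacent (a clique of size 4), so at least 4 colors are needed.
4 colors suffice: 0=red, 1=blue, 2=blue, 3=blue, 4=blue, 5=yellow, 6=green, 7=green, 8=yellow, 9=green, 10=red.
That is already a proper 4-coloring.

Yes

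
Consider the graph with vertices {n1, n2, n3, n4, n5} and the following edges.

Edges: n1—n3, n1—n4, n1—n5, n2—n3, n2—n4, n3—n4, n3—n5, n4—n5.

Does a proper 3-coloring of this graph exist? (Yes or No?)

No

n1, n3, n4, n5 are pairwise adjacent (a clique of size 4), so at least 4 colors are needed.
So 3 colors are not enough.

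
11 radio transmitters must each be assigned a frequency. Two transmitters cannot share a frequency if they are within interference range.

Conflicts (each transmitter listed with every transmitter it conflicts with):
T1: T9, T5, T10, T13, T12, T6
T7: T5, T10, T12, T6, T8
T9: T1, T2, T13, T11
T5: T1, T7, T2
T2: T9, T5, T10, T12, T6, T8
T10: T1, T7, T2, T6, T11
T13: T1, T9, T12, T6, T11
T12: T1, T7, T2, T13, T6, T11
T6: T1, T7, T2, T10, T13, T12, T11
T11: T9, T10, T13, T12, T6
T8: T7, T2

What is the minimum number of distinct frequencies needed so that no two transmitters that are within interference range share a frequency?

4

T13, T12, T6, T11 are mutually in conflict, so at least 4 frequencies are needed.
4 frequencies suffice: T1=3, T7=3, T9=1, T5=1, T2=3, T10=2, T13=4, T12=2, T6=1, T11=3, T8=1. Every pair that conflicts lands in different frequencies.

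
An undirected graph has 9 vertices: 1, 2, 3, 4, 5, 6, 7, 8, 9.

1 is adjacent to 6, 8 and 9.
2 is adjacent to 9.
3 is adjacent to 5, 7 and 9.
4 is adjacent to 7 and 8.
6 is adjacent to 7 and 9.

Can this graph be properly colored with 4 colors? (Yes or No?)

The chromatic number is 3. 1, 6, 9 are mutually adjacent, so at least 3 colors are needed.
3 colors suffice: color red → {5, 7, 8, 9}; color blue → {2, 3, 4, 6}; color green → {1}.
Since 4 ≥ 3, a proper 4-coloring certainly exists.

Yes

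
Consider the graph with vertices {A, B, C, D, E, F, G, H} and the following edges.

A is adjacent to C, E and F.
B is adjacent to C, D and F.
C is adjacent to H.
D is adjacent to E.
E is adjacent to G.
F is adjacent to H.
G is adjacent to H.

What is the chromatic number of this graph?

3

The cycle E-A-F-H-G-E has odd length 5, so it cannot be 2-colored; at least 3 colors are needed.
A valid assignment using 3 colors: A=2, B=2, C=1, D=3, E=1, F=1, G=3, H=2. Every edge joins two different colors.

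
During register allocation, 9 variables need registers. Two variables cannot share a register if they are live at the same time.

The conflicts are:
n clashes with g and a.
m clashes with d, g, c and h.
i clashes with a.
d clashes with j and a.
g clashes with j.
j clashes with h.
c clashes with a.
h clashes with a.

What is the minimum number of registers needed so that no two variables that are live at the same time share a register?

3

The cycle a-d-j-g-n-a has odd length 5, so it cannot be 2-colored; at least 3 registers are needed.
Using 3 registers: n=3, m=1, i=2, d=2, g=2, j=1, c=2, h=2, a=1. Each listed conflict is separated.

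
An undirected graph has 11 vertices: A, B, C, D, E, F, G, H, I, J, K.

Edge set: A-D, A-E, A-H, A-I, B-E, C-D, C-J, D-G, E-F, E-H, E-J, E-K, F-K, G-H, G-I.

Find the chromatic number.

3

A, E, H are mutually adjacent, so at least 3 colors are needed.
One proper 3-coloring: A=2, B=2, C=2, D=1, E=1, F=3, G=2, H=3, I=1, J=3, K=2. Every edge joins two different colors.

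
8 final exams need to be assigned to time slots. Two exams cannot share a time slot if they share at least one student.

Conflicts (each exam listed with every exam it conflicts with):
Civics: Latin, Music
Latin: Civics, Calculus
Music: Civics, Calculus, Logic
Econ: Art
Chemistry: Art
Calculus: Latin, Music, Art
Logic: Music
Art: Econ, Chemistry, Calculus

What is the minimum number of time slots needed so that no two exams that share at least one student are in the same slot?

2

Civics and Music conflict, so at least 2 time slots are needed.
2 time slots suffice: Civics=2, Latin=1, Music=1, Econ=2, Chemistry=2, Calculus=2, Logic=2, Art=1. Every pair that conflicts lands in different time slots.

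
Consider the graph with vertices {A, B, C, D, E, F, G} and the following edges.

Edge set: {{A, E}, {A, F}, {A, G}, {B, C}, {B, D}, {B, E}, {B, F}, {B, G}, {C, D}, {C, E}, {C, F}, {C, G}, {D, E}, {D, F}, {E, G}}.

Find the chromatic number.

B, C, D, F are mutually adjacent (a clique of size 4), so at least 4 colors are needed.
4 colors suffice: color 1 → {E, F}; color 2 → {A, C}; color 3 → {B}; color 4 → {D, G}. Every edge joins two different colors.

4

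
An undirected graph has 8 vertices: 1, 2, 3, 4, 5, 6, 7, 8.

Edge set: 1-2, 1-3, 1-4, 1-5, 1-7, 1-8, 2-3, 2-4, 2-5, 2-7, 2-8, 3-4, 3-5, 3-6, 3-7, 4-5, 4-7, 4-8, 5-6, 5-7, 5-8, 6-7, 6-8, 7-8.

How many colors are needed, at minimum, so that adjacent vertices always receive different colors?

1, 2, 4, 5, 7, 8 are mutually adjacent (a clique of size 6), so at least 6 colors are needed.
6 colors suffice: color red → {7}; color blue → {5}; color green → {2, 6}; color yellow → {3, 8}; color purple → {4}; color orange → {1}. Each edge has distinct colors on its endpoints.

6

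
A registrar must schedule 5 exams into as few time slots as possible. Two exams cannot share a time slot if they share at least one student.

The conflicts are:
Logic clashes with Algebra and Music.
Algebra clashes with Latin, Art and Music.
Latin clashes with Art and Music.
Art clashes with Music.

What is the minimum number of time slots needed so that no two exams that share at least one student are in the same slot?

4

Algebra, Latin, Art, Music all conflict with each other, so at least 4 time slots are needed.
4 time slots suffice: time slot 1 → {Algebra}; time slot 2 → {Music}; time slot 3 → {Logic, Latin}; time slot 4 → {Art}. Each listed conflict is separated.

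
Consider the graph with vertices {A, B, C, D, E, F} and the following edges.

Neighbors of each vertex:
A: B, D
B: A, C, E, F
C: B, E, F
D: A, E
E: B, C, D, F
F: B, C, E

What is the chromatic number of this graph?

B, C, E, F are pairwise adjacent (a clique of size 4), so at least 4 colors are needed.
One proper 4-coloring: A=2, B=1, C=4, D=1, E=2, F=3. No two adjacent vertices share a color.

4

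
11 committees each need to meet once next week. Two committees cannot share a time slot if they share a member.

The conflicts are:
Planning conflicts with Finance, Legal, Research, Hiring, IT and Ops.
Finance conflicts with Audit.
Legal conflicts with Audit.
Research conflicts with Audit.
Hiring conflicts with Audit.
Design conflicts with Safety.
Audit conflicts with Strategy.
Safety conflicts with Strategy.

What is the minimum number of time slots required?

2

Design and Safety conflict, so at least 2 time slots are needed.
A valid assignment using 2 time slots: Planning=1, Finance=2, Legal=2, Research=2, Hiring=2, IT=2, Design=2, Audit=1, Safety=1, Ops=2, Strategy=2. Each listed conflict is separated.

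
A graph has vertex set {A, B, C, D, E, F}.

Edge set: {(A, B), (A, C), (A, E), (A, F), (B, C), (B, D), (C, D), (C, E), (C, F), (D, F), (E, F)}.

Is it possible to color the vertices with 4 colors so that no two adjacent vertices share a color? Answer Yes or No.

Yes

The chromatic number is 4. A, C, E, F are pairwise adjacent (a clique of size 4), so at least 4 colors are needed.
4 colors suffice: color red → {C}; color blue → {A, D}; color green → {B, F}; color yellow → {E}.
That is already a proper 4-coloring.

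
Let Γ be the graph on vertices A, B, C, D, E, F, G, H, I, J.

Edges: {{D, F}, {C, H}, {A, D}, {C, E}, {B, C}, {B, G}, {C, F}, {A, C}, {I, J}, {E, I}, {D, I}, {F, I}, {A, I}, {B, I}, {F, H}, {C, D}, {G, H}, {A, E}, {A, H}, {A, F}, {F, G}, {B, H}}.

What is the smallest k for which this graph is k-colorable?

4

A, C, D, F form a clique, so at least 4 colors are needed.
4 colors suffice: color 1 → {A, B, J}; color 2 → {C, G, I}; color 3 → {E, F}; color 4 → {D, H}. Every edge joins two different colors.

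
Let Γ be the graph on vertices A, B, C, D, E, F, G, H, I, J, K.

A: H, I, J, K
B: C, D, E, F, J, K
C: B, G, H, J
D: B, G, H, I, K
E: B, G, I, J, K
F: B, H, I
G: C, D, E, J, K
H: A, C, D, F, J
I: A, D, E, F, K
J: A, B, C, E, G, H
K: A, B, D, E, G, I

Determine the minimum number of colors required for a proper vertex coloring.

B, E, K form a triangle, so at least 3 colors are needed.
3 colors suffice: color 1 → {F, J, K}; color 2 → {B, G, H, I}; color 3 → {A, C, D, E}. Every edge joins two different colors.

3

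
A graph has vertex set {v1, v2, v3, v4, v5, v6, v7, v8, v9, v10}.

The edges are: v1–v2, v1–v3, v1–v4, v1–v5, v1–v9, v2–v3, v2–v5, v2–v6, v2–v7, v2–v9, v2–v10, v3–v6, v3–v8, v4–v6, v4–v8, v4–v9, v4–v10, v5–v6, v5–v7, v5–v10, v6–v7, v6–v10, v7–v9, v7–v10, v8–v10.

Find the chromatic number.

5

v2, v5, v6, v7, v10 form a clique, so at least 5 colors are needed.
5 colors suffice: color 1 → {v2, v4}; color 2 → {v1, v10}; color 3 → {v6, v8, v9}; color 4 → {v3, v5}; color 5 → {v7}. Every edge joins two different colors.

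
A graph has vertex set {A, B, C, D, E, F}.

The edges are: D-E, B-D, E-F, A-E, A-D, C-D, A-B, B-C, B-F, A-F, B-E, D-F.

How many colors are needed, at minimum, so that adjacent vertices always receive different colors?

A, B, D, E, F are pairwise adjacent (a clique of size 5), so at least 5 colors are needed.
A valid assignment using 5 colors: A=3, B=2, C=3, D=1, E=5, F=4. Each edge has distinct colors on its endpoints.

5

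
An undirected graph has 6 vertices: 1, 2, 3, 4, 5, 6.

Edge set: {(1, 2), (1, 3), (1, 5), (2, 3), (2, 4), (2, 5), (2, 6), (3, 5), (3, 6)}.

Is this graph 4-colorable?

The chromatic number is 4. 1, 2, 3, 5 are mutually adjacent (a clique of size 4), so at least 4 colors are needed.
One proper 4-coloring: 1=green, 2=red, 3=blue, 4=blue, 5=yellow, 6=green.
That is already a proper 4-coloring.

Yes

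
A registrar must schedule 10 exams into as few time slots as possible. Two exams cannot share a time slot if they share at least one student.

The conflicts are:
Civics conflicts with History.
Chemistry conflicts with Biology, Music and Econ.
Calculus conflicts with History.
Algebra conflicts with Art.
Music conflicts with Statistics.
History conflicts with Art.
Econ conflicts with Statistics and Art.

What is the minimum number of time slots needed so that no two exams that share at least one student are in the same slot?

Algebra and Art conflict, so at least 2 time slots are needed.
2 time slots suffice: Civics=2, Chemistry=2, Calculus=2, Biology=1, Algebra=1, Music=1, History=1, Econ=1, Statistics=2, Art=2. Every pair that conflicts lands in different time slots.

2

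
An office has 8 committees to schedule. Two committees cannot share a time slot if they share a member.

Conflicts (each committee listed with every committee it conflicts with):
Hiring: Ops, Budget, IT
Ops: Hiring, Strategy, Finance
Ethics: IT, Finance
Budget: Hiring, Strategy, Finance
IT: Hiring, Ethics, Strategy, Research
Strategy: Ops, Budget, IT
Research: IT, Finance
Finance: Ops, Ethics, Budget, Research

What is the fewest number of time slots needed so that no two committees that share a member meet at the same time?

3

The cycle Research-Finance-Budget-Hiring-IT-Research has odd length 5, so it cannot be 2-colored; at least 3 time slots are needed.
3 time slots suffice: time slot 1 → {IT, Finance}; time slot 2 → {Ops, Ethics, Budget, Research}; time slot 3 → {Hiring, Strategy}. Every pair that conflicts lands in different time slots.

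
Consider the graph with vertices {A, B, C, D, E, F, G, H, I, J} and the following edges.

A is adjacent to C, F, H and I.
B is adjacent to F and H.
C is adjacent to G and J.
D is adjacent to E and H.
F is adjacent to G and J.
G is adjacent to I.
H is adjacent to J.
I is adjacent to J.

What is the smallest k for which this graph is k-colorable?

C and J are adjacent, so at least 2 colors are needed.
A valid assignment using 2 colors: A=red, B=red, C=blue, D=red, E=blue, F=blue, G=red, H=blue, I=blue, J=red. Each edge has distinct colors on its endpoints.

2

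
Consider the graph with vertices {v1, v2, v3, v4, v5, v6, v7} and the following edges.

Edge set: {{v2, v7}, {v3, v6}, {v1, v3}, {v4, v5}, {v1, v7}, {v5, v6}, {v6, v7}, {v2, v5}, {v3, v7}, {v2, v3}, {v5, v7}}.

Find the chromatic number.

v2, v5, v7 are pairwise adjacent, so at least 3 colors are needed.
One proper 3-coloring: v1=3, v2=3, v3=2, v4=1, v5=2, v6=3, v7=1. No two adjacent vertices share a color.

3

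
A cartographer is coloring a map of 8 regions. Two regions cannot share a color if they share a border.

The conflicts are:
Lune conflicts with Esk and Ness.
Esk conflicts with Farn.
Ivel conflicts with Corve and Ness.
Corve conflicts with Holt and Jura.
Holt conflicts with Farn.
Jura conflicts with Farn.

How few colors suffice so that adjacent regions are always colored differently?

The cycle Ness-Ivel-Corve-Holt-Farn-Esk-Lune-Ness has odd length 7, so it cannot be 2-colored; at least 3 colors are needed.
3 colors suffice: color 1 → {Lune, Corve, Farn}; color 2 → {Esk, Holt, Jura, Ness}; color 3 → {Ivel}. No two conflicting regions share a color.

3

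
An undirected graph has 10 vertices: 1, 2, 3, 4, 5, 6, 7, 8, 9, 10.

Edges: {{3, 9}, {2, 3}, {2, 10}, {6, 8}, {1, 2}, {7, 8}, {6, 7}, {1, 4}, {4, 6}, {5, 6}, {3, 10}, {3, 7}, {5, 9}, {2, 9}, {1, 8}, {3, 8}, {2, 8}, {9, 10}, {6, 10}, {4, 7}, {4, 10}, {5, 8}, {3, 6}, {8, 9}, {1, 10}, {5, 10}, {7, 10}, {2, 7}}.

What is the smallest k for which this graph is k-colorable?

2, 3, 7, 8 are mutually adjacent (a clique of size 4), so at least 4 colors are needed.
4 colors suffice: 1=c, 2=b, 3=d, 4=d, 5=d, 6=b, 7=c, 8=a, 9=c, 10=a. No two adjacent vertices share a color.

4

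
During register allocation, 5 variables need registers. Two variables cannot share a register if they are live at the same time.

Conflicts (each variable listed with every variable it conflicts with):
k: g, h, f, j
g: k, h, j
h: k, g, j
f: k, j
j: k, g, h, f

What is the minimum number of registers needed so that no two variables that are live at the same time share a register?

4

k, g, h, j pairwise conflict, so at least 4 registers are needed.
A valid assignment using 4 registers: k=2, g=4, h=3, f=3, j=1. No two conflicting variables share a register.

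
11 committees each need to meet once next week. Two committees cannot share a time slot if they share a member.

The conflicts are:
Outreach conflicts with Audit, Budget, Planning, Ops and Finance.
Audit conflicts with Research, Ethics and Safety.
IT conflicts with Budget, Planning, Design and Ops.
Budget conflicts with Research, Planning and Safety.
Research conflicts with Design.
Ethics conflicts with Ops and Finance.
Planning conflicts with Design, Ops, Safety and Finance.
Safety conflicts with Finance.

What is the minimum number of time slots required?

3

Budget, Planning, Safety pairwise conflict, so at least 3 time slots are needed.
Using 3 time slots: Outreach=3, Audit=1, IT=3, Budget=2, Research=3, Ethics=3, Planning=1, Design=2, Ops=2, Safety=3, Finance=2. Every pair that conflicts lands in different time slots.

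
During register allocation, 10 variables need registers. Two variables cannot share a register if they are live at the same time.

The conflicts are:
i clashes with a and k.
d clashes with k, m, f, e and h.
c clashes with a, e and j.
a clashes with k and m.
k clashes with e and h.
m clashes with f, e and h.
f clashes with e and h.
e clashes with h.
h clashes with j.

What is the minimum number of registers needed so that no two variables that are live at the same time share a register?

5

d, m, f, e, h are mutually in conflict, so at least 5 registers are needed.
5 registers suffice: register 1 → {a, h}; register 2 → {i, e, j}; register 3 → {d, c}; register 4 → {k, m}; register 5 → {f}. Each listed conflict is separated.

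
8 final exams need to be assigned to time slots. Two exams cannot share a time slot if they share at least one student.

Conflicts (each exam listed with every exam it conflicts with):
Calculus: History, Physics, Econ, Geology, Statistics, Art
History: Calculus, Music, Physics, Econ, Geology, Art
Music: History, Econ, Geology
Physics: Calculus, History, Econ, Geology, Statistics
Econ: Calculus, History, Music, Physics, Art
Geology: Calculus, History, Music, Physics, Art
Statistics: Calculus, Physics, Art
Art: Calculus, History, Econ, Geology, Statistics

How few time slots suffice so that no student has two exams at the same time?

Calculus, History, Geology, Art all conflict with each other, so at least 4 time slots are needed.
4 time slots suffice: time slot 1 → {Calculus, Music}; time slot 2 → {History, Statistics}; time slot 3 → {Econ, Geology}; time slot 4 → {Physics, Art}. Every pair that conflicts lands in different time slots.

4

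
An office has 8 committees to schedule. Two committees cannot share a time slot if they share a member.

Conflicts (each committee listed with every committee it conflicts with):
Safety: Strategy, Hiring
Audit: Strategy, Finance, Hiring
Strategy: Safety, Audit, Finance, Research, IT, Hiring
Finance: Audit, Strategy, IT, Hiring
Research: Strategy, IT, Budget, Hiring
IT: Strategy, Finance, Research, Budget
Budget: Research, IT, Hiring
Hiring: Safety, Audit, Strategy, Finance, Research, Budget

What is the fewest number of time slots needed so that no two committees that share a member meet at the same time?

Audit, Strategy, Finance, Hiring all conflict with each other, so at least 4 time slots are needed.
Using 4 time slots: Safety=3, Audit=4, Strategy=2, Finance=3, Research=3, IT=1, Budget=2, Hiring=1. No two conflicting committees share a time slot.

4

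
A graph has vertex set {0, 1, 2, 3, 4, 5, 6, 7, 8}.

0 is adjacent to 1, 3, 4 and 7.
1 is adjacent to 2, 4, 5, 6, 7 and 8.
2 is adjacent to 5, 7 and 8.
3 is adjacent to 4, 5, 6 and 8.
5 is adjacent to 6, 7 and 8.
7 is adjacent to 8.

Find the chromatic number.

5

1, 2, 5, 7, 8 form a clique, so at least 5 colors are needed.
5 colors suffice: color a → {1, 3}; color b → {0, 5}; color c → {4, 6, 8}; color d → {7}; color e → {2}. No two adjacent vertices share a color.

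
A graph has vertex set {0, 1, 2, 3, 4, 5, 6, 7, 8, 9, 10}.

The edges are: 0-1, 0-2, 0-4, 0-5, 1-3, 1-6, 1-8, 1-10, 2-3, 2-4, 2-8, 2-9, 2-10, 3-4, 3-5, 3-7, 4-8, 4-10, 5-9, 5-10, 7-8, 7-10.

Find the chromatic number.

2, 4, 10 are pairwise adjacent, so at least 3 colors are needed.
3 colors suffice: color red → {1, 2, 5, 7}; color blue → {0, 3, 6, 8, 9, 10}; color green → {4}. No two adjacent vertices share a color.

3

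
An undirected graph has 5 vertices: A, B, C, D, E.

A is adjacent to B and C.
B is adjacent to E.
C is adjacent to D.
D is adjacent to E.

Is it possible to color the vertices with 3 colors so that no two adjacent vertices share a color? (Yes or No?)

The chromatic number is 3. The cycle B-A-C-D-E-B has odd length 5, so it cannot be 2-colored; at least 3 colors are needed.
3 colors suffice: color 1 → {C, E}; color 2 → {A, D}; color 3 → {B}.
That is already a proper 3-coloring.

Yes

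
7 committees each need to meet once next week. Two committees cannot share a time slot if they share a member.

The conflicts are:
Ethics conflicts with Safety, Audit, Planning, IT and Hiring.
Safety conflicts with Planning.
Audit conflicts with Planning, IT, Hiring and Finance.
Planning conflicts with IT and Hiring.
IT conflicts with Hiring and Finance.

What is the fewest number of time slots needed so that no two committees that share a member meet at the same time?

5

Ethics, Audit, Planning, IT, Hiring are mutually in conflict, so at least 5 time slots are needed.
5 time slots suffice: time slot 1 → {Ethics, Finance}; time slot 2 → {Planning}; time slot 3 → {Safety, IT}; time slot 4 → {Audit}; time slot 5 → {Hiring}. No two conflicting committees share a time slot.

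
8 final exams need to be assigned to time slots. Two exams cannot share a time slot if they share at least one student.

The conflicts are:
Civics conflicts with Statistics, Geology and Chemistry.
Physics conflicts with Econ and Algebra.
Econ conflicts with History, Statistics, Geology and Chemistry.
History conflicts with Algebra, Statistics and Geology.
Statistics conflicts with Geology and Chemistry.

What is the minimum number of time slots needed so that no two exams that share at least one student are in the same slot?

Econ, History, Statistics, Geology pairwise conflict, so at least 4 time slots are needed.
Using 4 time slots: Civics=1, Physics=2, Econ=1, History=3, Algebra=1, Statistics=2, Geology=4, Chemistry=3. Every pair that conflicts lands in different time slots.

4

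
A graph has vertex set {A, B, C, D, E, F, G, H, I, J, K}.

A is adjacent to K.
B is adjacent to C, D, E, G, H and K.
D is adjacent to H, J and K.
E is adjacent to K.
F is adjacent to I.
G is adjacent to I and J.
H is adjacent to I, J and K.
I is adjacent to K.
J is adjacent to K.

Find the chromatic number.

B, D, H, K are pairwise adjacent (a clique of size 4), so at least 4 colors are needed.
A valid assignment using 4 colors: A=blue, B=blue, C=red, D=yellow, E=green, F=red, G=red, H=green, I=blue, J=blue, K=red. Every edge joins two different colors.

4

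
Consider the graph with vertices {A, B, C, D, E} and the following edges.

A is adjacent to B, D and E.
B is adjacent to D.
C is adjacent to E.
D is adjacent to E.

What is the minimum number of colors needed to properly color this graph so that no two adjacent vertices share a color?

A, B, D form a triangle, so at least 3 colors are needed.
One proper 3-coloring: A=green, B=blue, C=red, D=red, E=blue. Each edge has distinct colors on its endpoints.

3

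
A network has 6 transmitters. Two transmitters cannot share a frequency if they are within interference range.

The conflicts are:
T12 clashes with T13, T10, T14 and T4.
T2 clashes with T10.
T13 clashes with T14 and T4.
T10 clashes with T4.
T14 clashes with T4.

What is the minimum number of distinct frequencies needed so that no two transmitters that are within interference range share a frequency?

4

T12, T13, T14, T4 are mutually in conflict, so at least 4 frequencies are needed.
4 frequencies suffice: frequency 1 → {T12, T2}; frequency 2 → {T4}; frequency 3 → {T10, T14}; frequency 4 → {T13}. No two conflicting transmitters share a frequency.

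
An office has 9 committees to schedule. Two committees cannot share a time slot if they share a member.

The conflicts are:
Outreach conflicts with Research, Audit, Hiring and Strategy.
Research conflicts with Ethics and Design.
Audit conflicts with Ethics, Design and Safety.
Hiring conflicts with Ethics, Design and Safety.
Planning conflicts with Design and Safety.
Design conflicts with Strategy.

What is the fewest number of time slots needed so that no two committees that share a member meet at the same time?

2

Outreach and Audit conflict, so at least 2 time slots are needed.
A valid assignment using 2 time slots: Outreach=1, Research=2, Audit=2, Hiring=2, Ethics=1, Planning=2, Design=1, Strategy=2, Safety=1. No two conflicting committees share a time slot.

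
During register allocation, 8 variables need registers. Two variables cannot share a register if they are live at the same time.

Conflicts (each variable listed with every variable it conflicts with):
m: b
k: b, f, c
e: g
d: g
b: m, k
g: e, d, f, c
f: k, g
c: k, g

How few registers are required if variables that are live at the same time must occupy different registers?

e and g conflict, so at least 2 registers are needed.
A valid assignment using 2 registers: m=1, k=1, e=2, d=2, b=2, g=1, f=2, c=2. Every pair that conflicts lands in different registers.

2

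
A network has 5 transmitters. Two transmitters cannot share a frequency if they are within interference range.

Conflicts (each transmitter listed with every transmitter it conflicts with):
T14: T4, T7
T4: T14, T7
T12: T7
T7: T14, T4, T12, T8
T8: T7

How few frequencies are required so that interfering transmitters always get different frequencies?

3

T14, T4, T7 all conflict with each other, so at least 3 frequencies are needed.
A valid assignment using 3 frequencies: T14=2, T4=3, T12=2, T7=1, T8=2. Every pair that conflicts lands in different frequencies.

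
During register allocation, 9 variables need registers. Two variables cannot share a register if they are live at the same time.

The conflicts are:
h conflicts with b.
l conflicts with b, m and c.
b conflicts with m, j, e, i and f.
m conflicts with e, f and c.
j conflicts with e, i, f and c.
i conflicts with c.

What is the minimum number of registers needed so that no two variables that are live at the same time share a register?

l, m, c all conflict with each other, so at least 3 registers are needed.
3 registers suffice: register 1 → {b, c}; register 2 → {h, m, j}; register 3 → {l, e, i, f}. No two conflicting variables share a register.

3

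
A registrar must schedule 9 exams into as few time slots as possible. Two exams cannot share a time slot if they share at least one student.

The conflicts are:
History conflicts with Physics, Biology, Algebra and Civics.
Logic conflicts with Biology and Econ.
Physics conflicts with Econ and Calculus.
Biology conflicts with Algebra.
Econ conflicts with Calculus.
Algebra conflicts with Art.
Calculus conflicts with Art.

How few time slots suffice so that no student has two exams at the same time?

History, Biology, Algebra all conflict with each other, so at least 3 time slots are needed.
3 time slots suffice: time slot 1 → {History, Econ, Art}; time slot 2 → {Biology, Calculus, Civics}; time slot 3 → {Logic, Physics, Algebra}. Each listed conflict is separated.

3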